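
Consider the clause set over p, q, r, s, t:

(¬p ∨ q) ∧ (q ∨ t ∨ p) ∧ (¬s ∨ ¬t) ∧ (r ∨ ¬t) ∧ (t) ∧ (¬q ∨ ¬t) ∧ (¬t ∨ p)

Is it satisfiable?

From the singleton clause (t), t = True.
From the singleton clause (¬s), s = False.
From the singleton clause (r), r = True.
From the singleton clause (¬q), q = False.
From the singleton clause (¬p), p = False.
Now (p) is unsatisfied and unit — conflict.
No assignment satisfies every clause.

No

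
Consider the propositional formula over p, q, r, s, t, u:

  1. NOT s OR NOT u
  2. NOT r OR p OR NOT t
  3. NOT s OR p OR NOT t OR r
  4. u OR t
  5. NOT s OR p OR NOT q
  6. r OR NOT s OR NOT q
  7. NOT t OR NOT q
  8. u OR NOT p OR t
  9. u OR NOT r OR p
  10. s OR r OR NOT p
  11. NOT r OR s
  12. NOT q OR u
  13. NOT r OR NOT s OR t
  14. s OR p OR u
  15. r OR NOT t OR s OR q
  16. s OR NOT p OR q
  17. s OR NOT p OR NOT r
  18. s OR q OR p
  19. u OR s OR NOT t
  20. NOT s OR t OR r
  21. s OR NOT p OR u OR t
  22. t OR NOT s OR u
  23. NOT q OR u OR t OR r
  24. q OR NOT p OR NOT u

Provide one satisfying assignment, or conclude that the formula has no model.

p=false,  q=true,  r=false,  s=false,  t=false,  u=true

Suppose s = false.
The clause (NOT r) is unit, so r = false.
The clause (NOT p) is unit, so p = false.
The clause (u) is unit, so u = true.
The clause (q) is unit, so q = true.
The clause (NOT t) is unit, so t = false.
This assignment satisfies each clause.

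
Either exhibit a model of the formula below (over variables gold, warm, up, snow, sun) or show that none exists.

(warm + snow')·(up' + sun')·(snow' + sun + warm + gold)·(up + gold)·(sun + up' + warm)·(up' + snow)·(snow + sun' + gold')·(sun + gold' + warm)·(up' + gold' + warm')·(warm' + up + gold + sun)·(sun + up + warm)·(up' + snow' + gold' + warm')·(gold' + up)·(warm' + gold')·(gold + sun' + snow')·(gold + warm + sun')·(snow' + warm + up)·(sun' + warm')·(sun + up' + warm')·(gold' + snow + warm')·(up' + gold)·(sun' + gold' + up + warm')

UNSATISFIABLE

Try warm = 1.
The clause (gold') is unit, so gold = 0.
The clause (up) is unit, so up = 1.
That conflicts with the unit clause (up').
That branch fails; take warm = 0 instead.
The clause (snow') is unit, so snow = 0.
The clause (up') is unit, so up = 0.
The clause (gold) is unit, so gold = 1.
That conflicts with the unit clause (gold').
Neither warm = 1 nor warm = 0 works.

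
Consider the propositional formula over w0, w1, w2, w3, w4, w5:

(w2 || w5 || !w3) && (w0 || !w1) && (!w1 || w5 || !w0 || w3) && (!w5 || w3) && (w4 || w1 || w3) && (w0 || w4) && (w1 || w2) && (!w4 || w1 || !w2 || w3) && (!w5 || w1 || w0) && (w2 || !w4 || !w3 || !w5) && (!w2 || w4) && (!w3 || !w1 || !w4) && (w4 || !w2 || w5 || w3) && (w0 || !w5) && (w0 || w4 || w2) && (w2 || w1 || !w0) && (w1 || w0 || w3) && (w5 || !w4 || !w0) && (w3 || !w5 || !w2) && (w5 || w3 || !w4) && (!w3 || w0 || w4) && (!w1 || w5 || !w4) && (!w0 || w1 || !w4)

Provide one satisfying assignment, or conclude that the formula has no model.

w0 ↦ false; w1 ↦ false; w2 ↦ true; w3 ↦ true; w4 ↦ true; w5 ↦ false

Try w0 = false.
From the singleton clause (!w1), w1 = false.
From the singleton clause (w4), w4 = true.
From the singleton clause (w2), w2 = true.
From the singleton clause (w3), w3 = true.
From the singleton clause (!w5), w5 = false.
This assignment satisfies each clause.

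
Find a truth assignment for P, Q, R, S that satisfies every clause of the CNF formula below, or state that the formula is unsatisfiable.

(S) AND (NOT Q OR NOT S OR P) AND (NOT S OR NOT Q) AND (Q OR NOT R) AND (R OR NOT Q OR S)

The clause (S) is unit, so S = true.
The clause (NOT Q) is unit, so Q = false.
The clause (NOT R) is unit, so R = false.
No clause remains; P is free.

P ↦ true, Q ↦ false, R ↦ false, S ↦ true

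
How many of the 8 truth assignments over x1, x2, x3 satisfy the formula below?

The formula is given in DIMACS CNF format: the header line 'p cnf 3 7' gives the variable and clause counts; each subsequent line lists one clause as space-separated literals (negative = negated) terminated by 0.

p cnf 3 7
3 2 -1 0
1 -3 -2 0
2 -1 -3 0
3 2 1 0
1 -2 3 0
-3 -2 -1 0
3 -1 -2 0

1

There are 2^3 = 8 truth assignments over (x1, x2, x3).
Split on x3. With x3 = True, the clauses containing x3 are satisfied and ¬x3 drops from the rest; 1 of the 2^2 = 4 assignments to the other variables satisfy what remains.
With x3 = False, by the same count on the reduced clause set, 0 assignments work.
(One model: x1=F, x2=F, x3=T.)
Total: 1 + 0 = 1.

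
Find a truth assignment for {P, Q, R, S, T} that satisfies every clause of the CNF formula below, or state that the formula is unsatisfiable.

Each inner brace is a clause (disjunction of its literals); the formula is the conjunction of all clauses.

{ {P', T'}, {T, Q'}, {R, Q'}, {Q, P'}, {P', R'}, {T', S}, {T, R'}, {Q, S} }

Branch on P: set P = 0.
Branch on T: set T = 1.
From the singleton clause (S), S = 1.
Branch on R: set R = 0.
From the singleton clause (Q'), Q = 0.
All clauses are satisfied.

P=0, Q=0, R=0, S=1, T=1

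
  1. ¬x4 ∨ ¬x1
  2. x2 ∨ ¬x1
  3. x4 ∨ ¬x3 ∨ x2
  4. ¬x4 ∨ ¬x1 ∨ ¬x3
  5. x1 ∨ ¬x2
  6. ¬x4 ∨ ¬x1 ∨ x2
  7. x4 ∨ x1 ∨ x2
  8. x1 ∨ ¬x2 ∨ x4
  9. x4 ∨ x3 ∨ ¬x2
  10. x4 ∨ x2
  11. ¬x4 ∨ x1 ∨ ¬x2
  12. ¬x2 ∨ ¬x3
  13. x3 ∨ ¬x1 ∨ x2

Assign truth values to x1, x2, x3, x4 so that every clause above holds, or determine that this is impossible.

x1 ↦ False, x2 ↦ False, x3 ↦ True, x4 ↦ True

Case x4 = True:
(¬x1) alone gives x1 = False.
(¬x2) alone gives x2 = False.
Every clause is now satisfied; x3 is unconstrained.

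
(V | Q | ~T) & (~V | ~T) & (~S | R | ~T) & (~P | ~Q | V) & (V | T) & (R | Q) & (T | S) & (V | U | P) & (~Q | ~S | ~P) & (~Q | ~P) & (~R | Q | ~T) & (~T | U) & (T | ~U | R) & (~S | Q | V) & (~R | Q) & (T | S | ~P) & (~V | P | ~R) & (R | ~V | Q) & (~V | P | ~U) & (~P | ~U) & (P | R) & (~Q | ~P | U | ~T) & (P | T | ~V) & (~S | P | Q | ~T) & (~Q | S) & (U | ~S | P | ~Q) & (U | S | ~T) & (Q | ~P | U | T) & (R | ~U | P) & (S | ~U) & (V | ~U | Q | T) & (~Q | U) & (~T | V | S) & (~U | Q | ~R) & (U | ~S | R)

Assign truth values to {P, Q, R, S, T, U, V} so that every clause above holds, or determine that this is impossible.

Suppose V = 0.
From the singleton clause (T), T = 1.
From the singleton clause (Q), Q = 1.
From the singleton clause (~P), P = 0.
From the singleton clause (U), U = 1.
From the singleton clause (R), R = 1.
From the singleton clause (S), S = 1.
Every clause now holds.

P ↦ 0,  Q ↦ 1,  R ↦ 1,  S ↦ 1,  T ↦ 1,  U ↦ 1,  V ↦ 0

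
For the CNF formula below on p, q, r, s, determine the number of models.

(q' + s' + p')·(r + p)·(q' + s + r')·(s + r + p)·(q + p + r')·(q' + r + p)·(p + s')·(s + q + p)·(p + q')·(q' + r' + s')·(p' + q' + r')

There are 2^4 = 16 truth assignments over (p, q, r, s).
Check each against the 11 clauses (columns in the order p, q, r, s):
  F F F F  ✗ fails (r + p)
  F F F T  ✗ fails (r + p)
  F F T F  ✗ fails (q + p + r')
  F F T T  ✗ fails (q + p + r')
  F T F F  ✗ fails (r + p)
  F T F T  ✗ fails (r + p)
  F T T F  ✗ fails (q' + s + r')
  F T T T  ✗ fails (p + s')
  T F F F  ✓ satisfies all
  T F F T  ✓ satisfies all
  T F T F  ✓ satisfies all
  T F T T  ✓ satisfies all
  T T F F  ✓ satisfies all
  T T F T  ✗ fails (q' + s' + p')
  T T T F  ✗ fails (q' + s + r')
  T T T T  ✗ fails (q' + s' + p')
5 of the 16 rows are models.

5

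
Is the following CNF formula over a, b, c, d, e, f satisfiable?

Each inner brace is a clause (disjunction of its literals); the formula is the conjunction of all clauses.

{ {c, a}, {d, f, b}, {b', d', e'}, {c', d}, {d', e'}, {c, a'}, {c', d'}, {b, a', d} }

No

Branch on c: set c = 1.
The clause (d) is unit, so d = 1.
That conflicts with the unit clause (d').
Undo c and try c = 0.
The clause (a) is unit, so a = 1.
That conflicts with the unit clause (a').
Neither c = 1 nor c = 0 works.
No assignment satisfies every clause.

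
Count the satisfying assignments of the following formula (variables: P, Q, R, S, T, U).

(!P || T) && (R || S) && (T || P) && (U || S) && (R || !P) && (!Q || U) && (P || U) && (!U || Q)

6

There are 2^6 = 64 truth assignments over (P, Q, R, S, T, U).
Split on T. With T = true, the clauses containing T are satisfied and !T drops from the rest; 6 of the 2^5 = 32 assignments to the other variables satisfy what remains.
With T = false, by the same count on the reduced clause set, 0 assignments work.
Total: 6 + 0 = 6.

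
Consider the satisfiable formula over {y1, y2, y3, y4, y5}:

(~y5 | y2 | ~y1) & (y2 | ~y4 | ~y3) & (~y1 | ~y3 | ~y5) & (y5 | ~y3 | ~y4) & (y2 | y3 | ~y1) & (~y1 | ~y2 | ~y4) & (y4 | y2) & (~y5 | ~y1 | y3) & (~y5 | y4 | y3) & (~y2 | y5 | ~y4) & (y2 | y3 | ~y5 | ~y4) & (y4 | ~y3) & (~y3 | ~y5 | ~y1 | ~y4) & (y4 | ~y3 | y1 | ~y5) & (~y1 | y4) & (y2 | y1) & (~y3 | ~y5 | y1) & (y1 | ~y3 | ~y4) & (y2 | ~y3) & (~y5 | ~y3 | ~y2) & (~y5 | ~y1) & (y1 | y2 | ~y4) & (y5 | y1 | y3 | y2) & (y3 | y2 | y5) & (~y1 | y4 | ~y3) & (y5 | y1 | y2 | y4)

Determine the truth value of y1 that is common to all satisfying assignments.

False

Suppose y1 = 1.
From the singleton clause (y4), y4 = 1.
From the singleton clause (~y2), y2 = 0.
From the singleton clause (~y5), y5 = 0.
From the singleton clause (~y3), y3 = 0.
That conflicts with the unit clause (y3).
So every satisfying assignment has y1 = False.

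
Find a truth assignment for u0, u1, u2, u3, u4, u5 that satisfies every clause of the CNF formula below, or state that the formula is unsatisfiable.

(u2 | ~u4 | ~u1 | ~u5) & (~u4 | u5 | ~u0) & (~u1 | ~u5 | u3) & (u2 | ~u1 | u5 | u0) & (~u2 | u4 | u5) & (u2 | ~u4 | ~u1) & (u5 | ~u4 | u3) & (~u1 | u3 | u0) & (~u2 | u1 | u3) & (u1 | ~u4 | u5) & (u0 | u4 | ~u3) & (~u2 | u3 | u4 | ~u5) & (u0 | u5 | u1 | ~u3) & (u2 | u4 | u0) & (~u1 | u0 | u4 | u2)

Suppose u4 = 0.
Suppose u2 = 0.
The clause (u0) is unit, so u0 = 1.
Suppose u1 = 1.
Suppose u5 = 0.
All clauses hold; u3 can take either value.

u0=1,  u1=1,  u2=0,  u3=1,  u4=0,  u5=0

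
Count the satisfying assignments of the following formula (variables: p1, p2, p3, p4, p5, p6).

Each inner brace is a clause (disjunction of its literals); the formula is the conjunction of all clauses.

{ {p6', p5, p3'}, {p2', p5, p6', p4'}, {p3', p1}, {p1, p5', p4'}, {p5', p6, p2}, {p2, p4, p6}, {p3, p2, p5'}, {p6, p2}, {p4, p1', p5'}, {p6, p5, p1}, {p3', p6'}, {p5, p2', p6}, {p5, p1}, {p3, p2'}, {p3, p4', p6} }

There are 2^6 = 64 truth assignments over (p1, p2, p3, p4, p5, p6).
Split on p5. With p5 = 1, the clauses containing p5 are satisfied and p5' drops from the rest; 1 of the 2^5 = 32 assignments to the other variables satisfy what remains.
With p5 = 0, by the same count on the reduced clause set, 2 assignments work.
Total: 1 + 2 = 3.

3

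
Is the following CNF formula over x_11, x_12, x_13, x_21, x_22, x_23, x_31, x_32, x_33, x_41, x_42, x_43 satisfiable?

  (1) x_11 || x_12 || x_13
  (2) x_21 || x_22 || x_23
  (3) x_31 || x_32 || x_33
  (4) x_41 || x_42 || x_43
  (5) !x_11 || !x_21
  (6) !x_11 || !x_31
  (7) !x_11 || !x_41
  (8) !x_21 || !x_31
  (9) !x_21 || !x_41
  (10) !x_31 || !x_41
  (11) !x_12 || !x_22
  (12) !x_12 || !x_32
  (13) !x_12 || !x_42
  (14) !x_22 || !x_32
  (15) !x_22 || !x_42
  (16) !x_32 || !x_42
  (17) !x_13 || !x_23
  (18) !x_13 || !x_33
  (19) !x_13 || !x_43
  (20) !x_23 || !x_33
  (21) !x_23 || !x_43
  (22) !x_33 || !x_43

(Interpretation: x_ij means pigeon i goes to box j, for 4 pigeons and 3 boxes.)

Unsatisfiable

Suppose x_11 = false.
Suppose x_12 = true.
The clause (!x_22) is unit, so x_22 = false.
The clause (!x_32) is unit, so x_32 = false.
The clause (!x_42) is unit, so x_42 = false.
Suppose x_21 = true.
The clause (!x_31) is unit, so x_31 = false.
The clause (x_33) is unit, so x_33 = true.
The clause (!x_41) is unit, so x_41 = false.
The clause (x_43) is unit, so x_43 = true.
But (!x_43) is also a unit clause — contradiction.
So x_21 must be the other value — set x_21 = false.
The clause (x_23) is unit, so x_23 = true.
The clause (!x_13) is unit, so x_13 = false.
The clause (!x_33) is unit, so x_33 = false.
The clause (x_31) is unit, so x_31 = true.
The clause (!x_41) is unit, so x_41 = false.
The clause (x_43) is unit, so x_43 = true.
But (!x_43) is also a unit clause — contradiction.
Either choice for x_21 ends in contradiction.
So x_12 must be the other value — set x_12 = false.
The clause (x_13) is unit, so x_13 = true.
The clause (!x_23) is unit, so x_23 = false.
The clause (!x_33) is unit, so x_33 = false.
The clause (!x_43) is unit, so x_43 = false.
Suppose x_21 = true.
The clause (!x_31) is unit, so x_31 = false.
The clause (x_32) is unit, so x_32 = true.
The clause (!x_41) is unit, so x_41 = false.
The clause (x_42) is unit, so x_42 = true.
But (!x_42) is also a unit clause — contradiction.
So x_21 must be the other value — set x_21 = false.
The clause (x_22) is unit, so x_22 = true.
The clause (!x_32) is unit, so x_32 = false.
The clause (x_31) is unit, so x_31 = true.
The clause (!x_41) is unit, so x_41 = false.
The clause (x_42) is unit, so x_42 = true.
But (!x_42) is also a unit clause — contradiction.
Either choice for x_21 ends in contradiction.
Either choice for x_12 ends in contradiction.
So x_11 must be the other value — set x_11 = true.
The clause (!x_21) is unit, so x_21 = false.
The clause (!x_31) is unit, so x_31 = false.
The clause (!x_41) is unit, so x_41 = false.
Suppose x_22 = true.
The clause (!x_12) is unit, so x_12 = false.
The clause (!x_32) is unit, so x_32 = false.
The clause (x_33) is unit, so x_33 = true.
The clause (!x_42) is unit, so x_42 = false.
The clause (x_43) is unit, so x_43 = true.
But (!x_43) is also a unit clause — contradiction.
So x_22 must be the other value — set x_22 = false.
The clause (x_23) is unit, so x_23 = true.
The clause (!x_13) is unit, so x_13 = false.
The clause (!x_33) is unit, so x_33 = false.
The clause (x_32) is unit, so x_32 = true.
The clause (!x_12) is unit, so x_12 = false.
The clause (!x_42) is unit, so x_42 = false.
The clause (x_43) is unit, so x_43 = true.
But (!x_43) is also a unit clause — contradiction.
Either choice for x_22 ends in contradiction.
Either choice for x_11 ends in contradiction.
No assignment satisfies every clause.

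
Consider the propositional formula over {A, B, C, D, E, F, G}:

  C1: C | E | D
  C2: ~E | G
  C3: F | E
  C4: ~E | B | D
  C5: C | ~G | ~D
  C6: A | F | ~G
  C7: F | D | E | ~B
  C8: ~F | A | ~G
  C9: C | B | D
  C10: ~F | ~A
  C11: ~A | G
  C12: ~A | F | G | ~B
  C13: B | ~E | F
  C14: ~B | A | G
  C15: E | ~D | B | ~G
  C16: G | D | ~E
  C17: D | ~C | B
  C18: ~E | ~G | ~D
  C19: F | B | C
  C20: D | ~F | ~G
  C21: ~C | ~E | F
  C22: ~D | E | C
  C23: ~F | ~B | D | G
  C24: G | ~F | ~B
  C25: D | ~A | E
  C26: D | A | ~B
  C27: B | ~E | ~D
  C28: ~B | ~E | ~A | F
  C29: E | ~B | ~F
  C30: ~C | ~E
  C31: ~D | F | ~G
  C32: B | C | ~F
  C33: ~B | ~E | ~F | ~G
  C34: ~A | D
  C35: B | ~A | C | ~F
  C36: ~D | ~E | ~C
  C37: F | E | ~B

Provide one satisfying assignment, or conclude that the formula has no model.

A ↦ 0, B ↦ 0, C ↦ 1, D ↦ 1, E ↦ 0, F ↦ 1, G ↦ 0

Branch on E: set E = 0.
The clause (F) is unit, so F = 1.
The clause (~A) is unit, so A = 0.
The clause (~G) is unit, so G = 0.
The clause (~B) is unit, so B = 0.
The clause (C) is unit, so C = 1.
The clause (D) is unit, so D = 1.
This assignment satisfies each clause.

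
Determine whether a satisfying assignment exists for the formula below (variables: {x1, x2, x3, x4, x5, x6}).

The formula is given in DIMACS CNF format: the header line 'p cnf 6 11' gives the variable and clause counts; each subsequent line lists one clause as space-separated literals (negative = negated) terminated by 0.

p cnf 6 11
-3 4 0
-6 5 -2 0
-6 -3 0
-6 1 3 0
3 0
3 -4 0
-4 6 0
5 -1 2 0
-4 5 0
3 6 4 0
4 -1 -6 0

No, unsatisfiable

(x3) alone gives x3 = True.
(x4) alone gives x4 = True.
(¬x6) alone gives x6 = False.
Now (x6) is unsatisfied and unit — conflict.
No assignment satisfies every clause.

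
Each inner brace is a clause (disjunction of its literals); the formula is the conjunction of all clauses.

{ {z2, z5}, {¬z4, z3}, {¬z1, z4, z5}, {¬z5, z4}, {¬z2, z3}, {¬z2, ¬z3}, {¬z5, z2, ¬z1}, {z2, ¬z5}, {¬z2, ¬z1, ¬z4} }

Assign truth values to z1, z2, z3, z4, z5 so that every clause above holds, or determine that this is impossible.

Try z2 = True.
Unit clause (z3) forces z3 = True.
Now (¬z3) is unsatisfied and unit — conflict.
That branch fails; take z2 = False instead.
Unit clause (z5) forces z5 = True.
Now (¬z5) is unsatisfied and unit — conflict.
Neither z2 = True nor z2 = False works.

UNSATISFIABLE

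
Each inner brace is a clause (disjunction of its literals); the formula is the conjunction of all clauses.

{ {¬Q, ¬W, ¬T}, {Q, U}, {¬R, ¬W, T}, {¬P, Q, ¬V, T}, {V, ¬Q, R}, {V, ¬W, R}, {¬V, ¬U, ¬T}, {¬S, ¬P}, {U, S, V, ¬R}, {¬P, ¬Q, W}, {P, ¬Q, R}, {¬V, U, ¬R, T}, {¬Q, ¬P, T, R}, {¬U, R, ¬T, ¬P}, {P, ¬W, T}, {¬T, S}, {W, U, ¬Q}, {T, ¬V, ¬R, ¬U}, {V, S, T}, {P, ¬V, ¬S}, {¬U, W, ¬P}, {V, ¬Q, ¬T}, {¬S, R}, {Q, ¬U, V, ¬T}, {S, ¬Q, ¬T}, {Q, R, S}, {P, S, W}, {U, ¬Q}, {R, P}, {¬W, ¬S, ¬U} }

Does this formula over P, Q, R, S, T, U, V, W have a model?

Try Q = True.
Unit clause (U) forces U = True.
Try W = False.
Unit clause (¬P) forces P = False.
Unit clause (R) forces R = True.
Unit clause (S) forces S = True.
Unit clause (¬V) forces V = False.
Unit clause (¬T) forces T = False.
Every clause now holds.
A satisfying assignment: P: False; Q: True; R: True; S: True; T: False; U: True; V: False; W: False.

Satisfiable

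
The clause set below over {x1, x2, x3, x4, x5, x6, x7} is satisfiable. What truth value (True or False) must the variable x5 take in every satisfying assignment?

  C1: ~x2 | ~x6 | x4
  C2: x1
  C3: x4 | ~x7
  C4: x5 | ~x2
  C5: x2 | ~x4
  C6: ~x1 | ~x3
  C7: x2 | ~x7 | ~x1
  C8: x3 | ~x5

Suppose x5 = 1.
From the singleton clause (x1), x1 = 1.
From the singleton clause (~x3), x3 = 0.
Now (x3) is unsatisfied and unit — conflict.
So every satisfying assignment has x5 = False.

False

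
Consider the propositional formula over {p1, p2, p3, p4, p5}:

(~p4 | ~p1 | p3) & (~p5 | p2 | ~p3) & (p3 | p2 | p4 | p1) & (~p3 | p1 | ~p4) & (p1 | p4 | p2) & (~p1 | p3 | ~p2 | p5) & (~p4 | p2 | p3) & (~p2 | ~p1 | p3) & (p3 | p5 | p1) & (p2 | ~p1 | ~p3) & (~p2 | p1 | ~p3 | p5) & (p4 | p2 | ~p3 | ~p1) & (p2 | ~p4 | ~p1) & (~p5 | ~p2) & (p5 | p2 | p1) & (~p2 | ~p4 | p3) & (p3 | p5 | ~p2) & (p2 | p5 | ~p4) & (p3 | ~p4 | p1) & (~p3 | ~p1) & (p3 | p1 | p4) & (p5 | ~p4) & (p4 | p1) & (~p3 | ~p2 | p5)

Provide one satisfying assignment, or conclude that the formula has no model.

Branch on p5: set p5 = 0.
(~p4) alone gives p4 = 0.
(p1) alone gives p1 = 1.
(~p3) alone gives p3 = 0.
(~p2) alone gives p2 = 0.
All clauses are satisfied.

p1=1; p2=0; p3=0; p4=0; p5=0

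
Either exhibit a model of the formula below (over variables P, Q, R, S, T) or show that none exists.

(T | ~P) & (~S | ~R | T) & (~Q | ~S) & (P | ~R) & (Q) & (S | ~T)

(Q) alone gives Q = 1.
(~S) alone gives S = 0.
(~T) alone gives T = 0.
(~P) alone gives P = 0.
(~R) alone gives R = 0.
This assignment satisfies each clause.

P=0, Q=1, R=0, S=0, T=0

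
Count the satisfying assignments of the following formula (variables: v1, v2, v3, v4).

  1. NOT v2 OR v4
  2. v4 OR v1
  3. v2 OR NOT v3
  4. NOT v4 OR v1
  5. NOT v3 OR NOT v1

There are 2^4 = 16 truth assignments over (v1, v2, v3, v4).
Split on v1. With v1 = true, the clauses containing v1 are satisfied and NOT v1 drops from the rest; 3 of the 2^3 = 8 assignments to the other variables satisfy what remains.
With v1 = false, by the same count on the reduced clause set, 0 assignments work.
(One model: v1=T, v2=F, v3=F, v4=F.)
Total: 3 + 0 = 3.

3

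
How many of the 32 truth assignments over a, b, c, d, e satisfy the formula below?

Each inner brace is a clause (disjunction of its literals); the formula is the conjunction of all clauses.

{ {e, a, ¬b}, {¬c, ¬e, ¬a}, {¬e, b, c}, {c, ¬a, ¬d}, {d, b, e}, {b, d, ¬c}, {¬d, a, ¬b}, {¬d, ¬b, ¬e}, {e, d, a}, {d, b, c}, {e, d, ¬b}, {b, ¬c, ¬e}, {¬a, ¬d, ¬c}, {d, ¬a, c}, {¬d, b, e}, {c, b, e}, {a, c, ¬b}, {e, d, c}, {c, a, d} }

1

There are 2^5 = 32 truth assignments over (a, b, c, d, e).
Split on e. With e = True, the clauses containing e are satisfied and ¬e drops from the rest; 1 of the 2^4 = 16 assignments to the other variables satisfy what remains.
With e = False, by the same count on the reduced clause set, 0 assignments work.
Total: 1 + 0 = 1.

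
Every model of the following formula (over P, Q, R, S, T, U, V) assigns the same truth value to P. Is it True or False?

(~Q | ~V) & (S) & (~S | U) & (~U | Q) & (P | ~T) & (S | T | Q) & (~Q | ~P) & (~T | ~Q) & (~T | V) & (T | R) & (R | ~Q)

False

Suppose P = 1.
From the singleton clause (S), S = 1.
From the singleton clause (U), U = 1.
From the singleton clause (Q), Q = 1.
That conflicts with the unit clause (~Q).
So every satisfying assignment has P = False.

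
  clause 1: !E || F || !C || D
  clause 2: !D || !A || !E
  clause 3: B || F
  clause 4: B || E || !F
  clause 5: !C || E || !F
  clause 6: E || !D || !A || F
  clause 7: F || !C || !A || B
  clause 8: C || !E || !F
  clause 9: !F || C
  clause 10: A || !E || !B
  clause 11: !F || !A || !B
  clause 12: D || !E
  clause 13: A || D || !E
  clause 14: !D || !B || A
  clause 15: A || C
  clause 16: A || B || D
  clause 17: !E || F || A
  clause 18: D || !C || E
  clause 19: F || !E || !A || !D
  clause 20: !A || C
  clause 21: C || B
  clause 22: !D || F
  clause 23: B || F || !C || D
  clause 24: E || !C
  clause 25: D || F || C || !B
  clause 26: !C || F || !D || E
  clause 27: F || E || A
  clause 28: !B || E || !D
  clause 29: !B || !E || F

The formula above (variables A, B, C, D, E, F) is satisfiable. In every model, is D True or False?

Suppose D = false.
The clause (!E) is unit, so E = false.
The clause (!C) is unit, so C = false.
The clause (!F) is unit, so F = false.
The clause (B) is unit, so B = true.
That conflicts with the unit clause (!B).
So every satisfying assignment has D = True.

True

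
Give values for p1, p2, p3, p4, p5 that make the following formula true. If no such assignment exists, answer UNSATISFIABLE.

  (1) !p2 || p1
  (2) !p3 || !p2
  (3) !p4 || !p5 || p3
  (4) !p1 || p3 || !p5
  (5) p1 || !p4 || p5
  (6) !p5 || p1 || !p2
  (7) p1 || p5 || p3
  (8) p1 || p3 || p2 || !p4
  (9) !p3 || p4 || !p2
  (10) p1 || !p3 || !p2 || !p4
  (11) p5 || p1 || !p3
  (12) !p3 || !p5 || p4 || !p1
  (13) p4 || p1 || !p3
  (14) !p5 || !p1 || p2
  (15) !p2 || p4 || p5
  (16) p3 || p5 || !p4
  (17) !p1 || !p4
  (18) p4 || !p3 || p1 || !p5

Try p2 = false.
Try p5 = true.
Unit clause (!p1) forces p1 = false.
Try p4 = true.
Unit clause (p3) forces p3 = true.
All clauses are satisfied.

p1=false,  p2=false,  p3=true,  p4=true,  p5=true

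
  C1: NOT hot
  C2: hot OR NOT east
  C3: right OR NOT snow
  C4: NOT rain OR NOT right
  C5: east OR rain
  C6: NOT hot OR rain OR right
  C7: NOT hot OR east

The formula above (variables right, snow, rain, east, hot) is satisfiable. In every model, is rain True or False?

True

Suppose rain = false.
Unit clause (NOT hot) forces hot = false.
Unit clause (NOT east) forces east = false.
Now (east) is unsatisfied and unit — conflict.
So every satisfying assignment has rain = True.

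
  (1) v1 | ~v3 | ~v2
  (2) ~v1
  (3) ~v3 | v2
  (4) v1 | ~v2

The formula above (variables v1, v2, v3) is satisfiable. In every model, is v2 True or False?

False

Suppose v2 = 1.
(~v1) alone gives v1 = 0.
That conflicts with the unit clause (v1).
So every satisfying assignment has v2 = False.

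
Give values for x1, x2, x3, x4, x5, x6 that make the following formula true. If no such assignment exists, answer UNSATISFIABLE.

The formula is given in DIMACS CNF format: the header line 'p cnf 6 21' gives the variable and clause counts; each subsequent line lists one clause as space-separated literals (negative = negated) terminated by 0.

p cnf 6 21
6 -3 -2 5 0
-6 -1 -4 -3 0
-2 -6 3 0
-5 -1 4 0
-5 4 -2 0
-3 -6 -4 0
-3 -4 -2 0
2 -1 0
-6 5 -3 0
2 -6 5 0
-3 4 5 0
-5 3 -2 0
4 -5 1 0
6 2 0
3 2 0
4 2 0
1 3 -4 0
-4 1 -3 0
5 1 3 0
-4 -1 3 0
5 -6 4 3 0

Suppose x2 = True.
Suppose x6 = False.
Suppose x3 = False.
Unit clause (¬x5) forces x5 = False.
Unit clause (x1) forces x1 = True.
Unit clause (¬x4) forces x4 = False.
This assignment satisfies each clause.

x1 ↦ True, x2 ↦ True, x3 ↦ False, x4 ↦ False, x5 ↦ False, x6 ↦ False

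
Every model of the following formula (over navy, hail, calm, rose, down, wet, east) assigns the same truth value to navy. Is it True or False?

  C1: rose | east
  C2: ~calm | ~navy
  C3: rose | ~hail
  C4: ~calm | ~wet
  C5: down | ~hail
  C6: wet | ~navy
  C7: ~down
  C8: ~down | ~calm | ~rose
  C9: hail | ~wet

False

Suppose navy = 1.
Unit clause (~calm) forces calm = 0.
Unit clause (wet) forces wet = 1.
Unit clause (~down) forces down = 0.
Unit clause (~hail) forces hail = 0.
But (hail) is also a unit clause — contradiction.
So every satisfying assignment has navy = False.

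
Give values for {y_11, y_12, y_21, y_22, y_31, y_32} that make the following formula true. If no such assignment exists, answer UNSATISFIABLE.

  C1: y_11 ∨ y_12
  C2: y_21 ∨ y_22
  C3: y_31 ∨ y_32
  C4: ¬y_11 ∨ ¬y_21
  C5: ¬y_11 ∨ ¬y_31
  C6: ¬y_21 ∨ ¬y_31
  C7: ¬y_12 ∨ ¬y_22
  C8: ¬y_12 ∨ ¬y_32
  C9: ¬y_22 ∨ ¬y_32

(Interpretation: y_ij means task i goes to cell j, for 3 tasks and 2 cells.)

UNSATISFIABLE

Suppose y_11 = True.
(¬y_21) alone gives y_21 = False.
(y_22) alone gives y_22 = True.
(¬y_31) alone gives y_31 = False.
(y_32) alone gives y_32 = True.
But (¬y_32) is also a unit clause — contradiction.
That branch fails; take y_11 = False instead.
(y_12) alone gives y_12 = True.
(¬y_22) alone gives y_22 = False.
(y_21) alone gives y_21 = True.
(¬y_31) alone gives y_31 = False.
(y_32) alone gives y_32 = True.
But (¬y_32) is also a unit clause — contradiction.
Both values of y_11 lead to a conflict.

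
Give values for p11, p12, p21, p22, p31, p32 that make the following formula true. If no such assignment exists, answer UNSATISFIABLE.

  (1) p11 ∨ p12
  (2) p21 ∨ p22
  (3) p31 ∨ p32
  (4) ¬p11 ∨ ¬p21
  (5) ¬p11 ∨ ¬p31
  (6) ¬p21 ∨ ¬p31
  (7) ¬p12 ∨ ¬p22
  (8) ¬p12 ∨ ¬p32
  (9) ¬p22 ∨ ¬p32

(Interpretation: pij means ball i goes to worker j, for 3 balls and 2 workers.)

UNSATISFIABLE

Case p11 = True:
(¬p21) alone gives p21 = False.
(p22) alone gives p22 = True.
(¬p31) alone gives p31 = False.
(p32) alone gives p32 = True.
But (¬p32) is also a unit clause — contradiction.
Undo p11 and try p11 = False.
(p12) alone gives p12 = True.
(¬p22) alone gives p22 = False.
(p21) alone gives p21 = True.
(¬p31) alone gives p31 = False.
(p32) alone gives p32 = True.
But (¬p32) is also a unit clause — contradiction.
Neither p11 = True nor p11 = False works.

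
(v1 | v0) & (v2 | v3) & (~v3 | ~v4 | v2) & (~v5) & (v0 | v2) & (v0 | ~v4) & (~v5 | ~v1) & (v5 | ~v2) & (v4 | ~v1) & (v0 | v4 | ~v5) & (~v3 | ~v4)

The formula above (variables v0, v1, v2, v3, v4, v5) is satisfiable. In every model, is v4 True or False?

Suppose v4 = 1.
Unit clause (~v5) forces v5 = 0.
Unit clause (v0) forces v0 = 1.
Unit clause (~v2) forces v2 = 0.
Unit clause (v3) forces v3 = 1.
But (~v3) is also a unit clause — contradiction.
So every satisfying assignment has v4 = False.

False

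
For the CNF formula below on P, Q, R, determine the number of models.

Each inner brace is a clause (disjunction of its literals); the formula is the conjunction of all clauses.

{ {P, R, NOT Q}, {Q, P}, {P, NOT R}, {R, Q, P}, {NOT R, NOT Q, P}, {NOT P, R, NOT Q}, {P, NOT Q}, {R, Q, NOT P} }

2

There are 2^3 = 8 truth assignments over (P, Q, R).
Split on P. With P = true, the clauses containing P are satisfied and NOT P drops from the rest; 2 of the 2^2 = 4 assignments to the other variables satisfy what remains.
With P = false, by the same count on the reduced clause set, 0 assignments work.
(One model: P=T, Q=F, R=T.)
Total: 2 + 0 = 2.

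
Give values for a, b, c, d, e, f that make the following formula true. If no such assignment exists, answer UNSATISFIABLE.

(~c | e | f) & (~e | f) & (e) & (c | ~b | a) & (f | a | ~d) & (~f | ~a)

a ↦ 0, b ↦ 0, c ↦ 0, d ↦ 0, e ↦ 1, f ↦ 1

From the singleton clause (e), e = 1.
From the singleton clause (f), f = 1.
From the singleton clause (~a), a = 0.
Case c = 0:
From the singleton clause (~b), b = 0.
All clauses hold; d can take either value.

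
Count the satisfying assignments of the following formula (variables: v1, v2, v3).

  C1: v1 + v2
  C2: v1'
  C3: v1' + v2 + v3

There are 2^3 = 8 truth assignments over (v1, v2, v3).
Split on v2. With v2 = 1, the clauses containing v2 are satisfied and v2' drops from the rest; 2 of the 2^2 = 4 assignments to the other variables satisfy what remains.
With v2 = 0, by the same count on the reduced clause set, 0 assignments work.
(One model: v1=F, v2=T, v3=F.)
Total: 2 + 0 = 2.

2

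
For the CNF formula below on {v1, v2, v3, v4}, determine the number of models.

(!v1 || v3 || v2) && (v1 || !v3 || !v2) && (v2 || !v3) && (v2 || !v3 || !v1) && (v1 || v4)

There are 2^4 = 16 truth assignments over (v1, v2, v3, v4).
Check each against the 5 clauses (columns in the order v1, v2, v3, v4):
  F F F F  ✗ fails (v1 || v4)
  F F F T  ✓ satisfies all
  F F T F  ✗ fails (v2 || !v3)
  F F T T  ✗ fails (v2 || !v3)
  F T F F  ✗ fails (v1 || v4)
  F T F T  ✓ satisfies all
  F T T F  ✗ fails (v1 || !v3 || !v2)
  F T T T  ✗ fails (v1 || !v3 || !v2)
  T F F F  ✗ fails (!v1 || v3 || v2)
  T F F T  ✗ fails (!v1 || v3 || v2)
  T F T F  ✗ fails (v2 || !v3)
  T F T T  ✗ fails (v2 || !v3)
  T T F F  ✓ satisfies all
  T T F T  ✓ satisfies all
  T T T F  ✓ satisfies all
  T T T T  ✓ satisfies all
6 of the 16 rows are models.

6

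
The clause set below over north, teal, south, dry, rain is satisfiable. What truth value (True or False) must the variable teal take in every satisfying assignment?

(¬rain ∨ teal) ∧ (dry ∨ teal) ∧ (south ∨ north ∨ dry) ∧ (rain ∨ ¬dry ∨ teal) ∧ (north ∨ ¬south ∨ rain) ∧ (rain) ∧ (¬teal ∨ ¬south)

True

Suppose teal = False.
From the singleton clause (¬rain), rain = False.
But (rain) is also a unit clause — contradiction.
So every satisfying assignment has teal = True.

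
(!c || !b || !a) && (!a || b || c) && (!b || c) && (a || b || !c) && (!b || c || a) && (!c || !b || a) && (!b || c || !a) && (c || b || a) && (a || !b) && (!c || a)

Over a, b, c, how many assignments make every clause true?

1

There are 2^3 = 8 truth assignments over (a, b, c).
Check each against the 10 clauses (columns in the order a, b, c):
  F F F  ✗ fails (c || b || a)
  F F T  ✗ fails (a || b || !c)
  F T F  ✗ fails (!b || c)
  F T T  ✗ fails (!c || !b || a)
  T F F  ✗ fails (!a || b || c)
  T F T  ✓ satisfies all
  T T F  ✗ fails (!b || c)
  T T T  ✗ fails (!c || !b || !a)
1 of the 8 rows is a model.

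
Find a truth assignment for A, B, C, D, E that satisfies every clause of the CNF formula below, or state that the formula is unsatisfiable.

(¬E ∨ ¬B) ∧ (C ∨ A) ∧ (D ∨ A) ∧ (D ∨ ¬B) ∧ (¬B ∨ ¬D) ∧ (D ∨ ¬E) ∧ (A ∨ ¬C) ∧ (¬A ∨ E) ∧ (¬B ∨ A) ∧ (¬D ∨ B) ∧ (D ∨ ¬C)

UNSATISFIABLE

Try E = False.
The clause (¬A) is unit, so A = False.
The clause (C) is unit, so C = True.
Now (¬C) is unsatisfied and unit — conflict.
So E must be the other value — set E = True.
The clause (¬B) is unit, so B = False.
The clause (D) is unit, so D = True.
Now (¬D) is unsatisfied and unit — conflict.
Both values of E lead to a conflict.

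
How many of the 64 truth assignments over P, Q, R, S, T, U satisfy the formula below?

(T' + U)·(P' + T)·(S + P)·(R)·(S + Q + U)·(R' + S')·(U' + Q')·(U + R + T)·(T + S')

There are 2^6 = 64 truth assignments over (P, Q, R, S, T, U).
Split on S. With S = 1, the clauses containing S are satisfied and S' drops from the rest; 0 of the 2^5 = 32 assignments to the other variables satisfy what remains.
With S = 0, by the same count on the reduced clause set, 1 assignment works.
(One model: P=T, Q=F, R=T, S=F, T=T, U=T.)
Total: 0 + 1 = 1.

1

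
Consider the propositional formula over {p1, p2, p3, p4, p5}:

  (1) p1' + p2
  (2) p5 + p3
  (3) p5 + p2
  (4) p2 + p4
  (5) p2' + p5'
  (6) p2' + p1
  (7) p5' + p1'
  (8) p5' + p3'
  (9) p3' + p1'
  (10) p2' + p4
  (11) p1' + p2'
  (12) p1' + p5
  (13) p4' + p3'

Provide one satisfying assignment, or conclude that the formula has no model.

p1=0; p2=0; p3=0; p4=1; p5=1

Branch on p1: set p1 = 0.
Unit clause (p2') forces p2 = 0.
Unit clause (p5) forces p5 = 1.
Unit clause (p4) forces p4 = 1.
Unit clause (p3') forces p3 = 0.
Every clause now holds.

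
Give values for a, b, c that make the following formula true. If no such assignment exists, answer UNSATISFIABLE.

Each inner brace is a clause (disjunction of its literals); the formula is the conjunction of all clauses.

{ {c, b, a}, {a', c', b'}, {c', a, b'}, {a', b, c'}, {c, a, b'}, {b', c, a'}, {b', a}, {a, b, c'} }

Branch on b: set b = 0.
Branch on c: set c = 0.
Unit clause (a) forces a = 1.
All clauses are satisfied.

a ↦ 1,  b ↦ 0,  c ↦ 0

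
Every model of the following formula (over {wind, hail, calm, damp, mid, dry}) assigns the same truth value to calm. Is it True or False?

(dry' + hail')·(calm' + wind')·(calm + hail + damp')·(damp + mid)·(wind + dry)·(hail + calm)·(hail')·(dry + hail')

True

Suppose calm = 0.
(hail) alone gives hail = 1.
But (hail') is also a unit clause — contradiction.
So every satisfying assignment has calm = True.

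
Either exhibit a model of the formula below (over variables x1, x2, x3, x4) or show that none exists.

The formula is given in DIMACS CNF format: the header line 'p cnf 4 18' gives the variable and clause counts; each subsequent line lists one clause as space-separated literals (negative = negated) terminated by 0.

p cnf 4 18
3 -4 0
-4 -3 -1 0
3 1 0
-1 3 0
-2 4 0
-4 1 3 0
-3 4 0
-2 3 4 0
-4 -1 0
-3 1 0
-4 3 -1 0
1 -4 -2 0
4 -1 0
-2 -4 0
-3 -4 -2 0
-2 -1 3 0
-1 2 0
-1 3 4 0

UNSATISFIABLE

Suppose x3 = True.
(x4) alone gives x4 = True.
(¬x1) alone gives x1 = False.
Now (x1) is unsatisfied and unit — conflict.
So x3 must be the other value — set x3 = False.
(¬x4) alone gives x4 = False.
(x1) alone gives x1 = True.
Now (¬x1) is unsatisfied and unit — conflict.
Either choice for x3 ends in contradiction.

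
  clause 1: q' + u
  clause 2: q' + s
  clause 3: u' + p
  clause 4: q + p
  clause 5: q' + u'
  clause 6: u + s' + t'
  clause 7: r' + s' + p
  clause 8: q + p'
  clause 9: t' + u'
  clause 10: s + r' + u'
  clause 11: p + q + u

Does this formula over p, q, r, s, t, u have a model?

Branch on q: set q = 0.
From the singleton clause (p), p = 1.
That conflicts with the unit clause (p').
Undo q and try q = 1.
From the singleton clause (u), u = 1.
That conflicts with the unit clause (u').
Either choice for q ends in contradiction.
No assignment satisfies every clause.

No, unsatisfiable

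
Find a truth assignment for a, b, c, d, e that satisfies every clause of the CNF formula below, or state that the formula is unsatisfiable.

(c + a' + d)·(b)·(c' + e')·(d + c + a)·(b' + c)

Unit clause (b) forces b = 1.
Unit clause (c) forces c = 1.
Unit clause (e') forces e = 0.
All clauses hold; a, d can take either value.

a=0,  b=1,  c=1,  d=0,  e=0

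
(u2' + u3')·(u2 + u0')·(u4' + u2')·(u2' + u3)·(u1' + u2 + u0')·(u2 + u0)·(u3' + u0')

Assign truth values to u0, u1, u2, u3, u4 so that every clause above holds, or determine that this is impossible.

UNSATISFIABLE

Suppose u2 = 0.
The clause (u0') is unit, so u0 = 0.
That conflicts with the unit clause (u0).
Undo u2 and try u2 = 1.
The clause (u3') is unit, so u3 = 0.
That conflicts with the unit clause (u3).
Neither u2 = 1 nor u2 = 0 works.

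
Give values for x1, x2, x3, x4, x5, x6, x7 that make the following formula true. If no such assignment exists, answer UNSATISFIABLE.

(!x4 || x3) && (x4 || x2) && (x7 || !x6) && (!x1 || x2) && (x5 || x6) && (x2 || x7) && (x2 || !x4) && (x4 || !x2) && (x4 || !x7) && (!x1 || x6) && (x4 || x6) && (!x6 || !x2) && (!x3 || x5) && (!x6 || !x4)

x1: false, x2: true, x3: true, x4: true, x5: true, x6: false, x7: true

Case x4 = true:
(x3) alone gives x3 = true.
(x2) alone gives x2 = true.
(!x6) alone gives x6 = false.
(x5) alone gives x5 = true.
(!x1) alone gives x1 = false.
No clause remains; x7 is free.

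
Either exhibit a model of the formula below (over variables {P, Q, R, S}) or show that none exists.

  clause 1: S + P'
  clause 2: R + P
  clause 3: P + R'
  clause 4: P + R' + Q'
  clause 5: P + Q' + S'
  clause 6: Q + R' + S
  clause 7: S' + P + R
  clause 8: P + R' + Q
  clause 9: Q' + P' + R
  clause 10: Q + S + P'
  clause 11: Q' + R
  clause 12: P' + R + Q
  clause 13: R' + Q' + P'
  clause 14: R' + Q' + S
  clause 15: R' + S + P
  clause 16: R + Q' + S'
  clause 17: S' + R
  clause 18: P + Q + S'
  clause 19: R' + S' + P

Suppose S = 1.
(R) alone gives R = 1.
(P) alone gives P = 1.
(Q') alone gives Q = 0.
All clauses are satisfied.

P=1; Q=0; R=1; S=1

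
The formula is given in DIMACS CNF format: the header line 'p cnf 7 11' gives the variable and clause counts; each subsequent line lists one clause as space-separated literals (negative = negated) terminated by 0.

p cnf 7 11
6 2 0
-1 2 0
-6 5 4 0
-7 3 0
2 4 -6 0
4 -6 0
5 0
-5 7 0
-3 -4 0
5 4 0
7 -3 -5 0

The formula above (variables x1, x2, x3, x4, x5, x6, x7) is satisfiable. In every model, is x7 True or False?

Suppose x7 = False.
The clause (x5) is unit, so x5 = True.
Now (¬x5) is unsatisfied and unit — conflict.
So every satisfying assignment has x7 = True.

True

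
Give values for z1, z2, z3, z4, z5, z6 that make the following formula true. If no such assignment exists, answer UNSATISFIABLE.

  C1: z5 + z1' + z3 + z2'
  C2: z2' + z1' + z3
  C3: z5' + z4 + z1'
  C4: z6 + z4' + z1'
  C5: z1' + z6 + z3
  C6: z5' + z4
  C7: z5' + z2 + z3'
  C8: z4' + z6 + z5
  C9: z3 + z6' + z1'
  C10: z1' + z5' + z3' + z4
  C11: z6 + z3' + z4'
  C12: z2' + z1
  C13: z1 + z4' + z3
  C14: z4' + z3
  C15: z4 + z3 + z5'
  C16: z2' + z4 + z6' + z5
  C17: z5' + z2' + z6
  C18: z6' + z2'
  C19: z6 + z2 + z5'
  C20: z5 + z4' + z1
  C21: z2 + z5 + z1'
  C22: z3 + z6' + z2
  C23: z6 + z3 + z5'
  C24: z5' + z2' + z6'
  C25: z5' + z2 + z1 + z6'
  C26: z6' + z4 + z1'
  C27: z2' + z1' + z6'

z1 ↦ 0, z2 ↦ 0, z3 ↦ 1, z4 ↦ 0, z5 ↦ 0, z6 ↦ 0

Branch on z5: set z5 = 0.
Branch on z4: set z4 = 0.
Branch on z2: set z2 = 0.
From the singleton clause (z1'), z1 = 0.
Branch on z3: set z3 = 1.
No clause remains; z6 is free.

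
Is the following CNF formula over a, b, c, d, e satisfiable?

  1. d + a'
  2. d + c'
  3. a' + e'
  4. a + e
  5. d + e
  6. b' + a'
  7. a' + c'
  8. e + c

Try d = 0.
Unit clause (a') forces a = 0.
Unit clause (c') forces c = 0.
Unit clause (e) forces e = 1.
No clause remains; b is free.
A satisfying assignment: a: 0; b: 1; c: 0; d: 0; e: 1.

Yes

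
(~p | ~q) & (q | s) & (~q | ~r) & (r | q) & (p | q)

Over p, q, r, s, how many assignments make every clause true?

3

There are 2^4 = 16 truth assignments over (p, q, r, s).
Check each against the 5 clauses (columns in the order p, q, r, s):
  F F F F  ✗ fails (q | s)
  F F F T  ✗ fails (r | q)
  F F T F  ✗ fails (q | s)
  F F T T  ✗ fails (p | q)
  F T F F  ✓ satisfies all
  F T F T  ✓ satisfies all
  F T T F  ✗ fails (~q | ~r)
  F T T T  ✗ fails (~q | ~r)
  T F F F  ✗ fails (q | s)
  T F F T  ✗ fails (r | q)
  T F T F  ✗ fails (q | s)
  T F T T  ✓ satisfies all
  T T F F  ✗ fails (~p | ~q)
  T T F T  ✗ fails (~p | ~q)
  T T T F  ✗ fails (~p | ~q)
  T T T T  ✗ fails (~p | ~q)
3 of the 16 rows are models.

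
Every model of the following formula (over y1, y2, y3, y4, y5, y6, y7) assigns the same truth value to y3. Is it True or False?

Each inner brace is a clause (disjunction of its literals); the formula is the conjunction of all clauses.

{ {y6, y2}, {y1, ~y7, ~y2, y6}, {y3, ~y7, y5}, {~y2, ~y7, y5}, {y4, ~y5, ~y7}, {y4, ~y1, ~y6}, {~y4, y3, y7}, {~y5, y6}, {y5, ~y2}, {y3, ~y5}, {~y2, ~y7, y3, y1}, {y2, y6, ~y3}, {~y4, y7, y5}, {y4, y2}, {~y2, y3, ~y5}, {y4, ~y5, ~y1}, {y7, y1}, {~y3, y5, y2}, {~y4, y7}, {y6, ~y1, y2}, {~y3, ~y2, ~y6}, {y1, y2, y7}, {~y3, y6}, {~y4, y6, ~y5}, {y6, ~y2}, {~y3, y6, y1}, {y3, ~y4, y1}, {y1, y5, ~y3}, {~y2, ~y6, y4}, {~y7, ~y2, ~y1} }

Suppose y3 = 0.
Unit clause (~y5) forces y5 = 0.
Unit clause (~y7) forces y7 = 0.
Unit clause (~y4) forces y4 = 0.
Unit clause (~y2) forces y2 = 0.
Now (y2) is unsatisfied and unit — conflict.
So every satisfying assignment has y3 = True.

True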